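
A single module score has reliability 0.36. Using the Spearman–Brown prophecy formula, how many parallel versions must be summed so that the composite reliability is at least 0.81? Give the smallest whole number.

8

k ≥ ρ*(1−ρ₁)/(ρ₁(1−ρ*)) = 0.81·0.64 / (0.36·0.19) = 7.579.
Smallest integer k = 8.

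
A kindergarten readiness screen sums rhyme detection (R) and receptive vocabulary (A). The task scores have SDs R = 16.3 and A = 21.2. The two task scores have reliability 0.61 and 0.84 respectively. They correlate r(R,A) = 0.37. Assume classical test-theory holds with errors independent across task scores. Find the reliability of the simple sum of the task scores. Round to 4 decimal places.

Var(R+A) = 16.3² + 21.2² + 2·[16.3·21.2·0.37] = 715.13 + 255.714 = 970.844.
Under uncorrelated errors the observed covariances equal the true-score covariances, so only the own-variance terms attenuate.
True-score variance = [16.3²·0.61 + 21.2²·0.84] + 255.714 = 539.601 + 255.714 = 795.315.
Reliability = 795.315 / 970.844 = 0.8192.

0.8192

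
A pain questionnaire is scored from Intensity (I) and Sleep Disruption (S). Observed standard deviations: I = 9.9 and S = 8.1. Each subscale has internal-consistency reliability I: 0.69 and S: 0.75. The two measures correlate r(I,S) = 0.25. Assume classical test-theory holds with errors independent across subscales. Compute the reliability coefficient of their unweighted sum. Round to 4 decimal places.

Var(I+S) = 9.9² + 8.1² + 2·[9.9·8.1·0.25] = 163.62 + 40.095 = 203.715.
With uncorrelated errors the cross-covariances are all true-score covariance, so they carry over unchanged; only the diagonal terms shrink to ρᵢσᵢ².
True-score variance = [9.9²·0.69 + 8.1²·0.75] + 40.095 = 116.834 + 40.095 = 156.929.
Reliability = 156.929 / 203.715 = 0.7703.

0.7703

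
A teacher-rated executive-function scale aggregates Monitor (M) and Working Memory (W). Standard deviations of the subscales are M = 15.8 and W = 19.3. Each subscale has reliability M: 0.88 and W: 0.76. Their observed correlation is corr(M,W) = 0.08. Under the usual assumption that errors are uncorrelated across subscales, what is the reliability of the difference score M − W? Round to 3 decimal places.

0.792

Var(M−W) = 15.8² + 19.3² − 2·15.8·19.3·0.08 = 622.13 − 48.7904 = 573.34.
With uncorrelated errors the cross-covariances are all true-score covariance, so they carry over unchanged; only the diagonal terms shrink to ρᵢσᵢ².
True-score variance = [15.8²·0.88 + 19.3²·0.76] − 48.7904 = 502.776 − 48.7904 = 453.985.
Reliability = 453.985 / 573.34 = 0.792.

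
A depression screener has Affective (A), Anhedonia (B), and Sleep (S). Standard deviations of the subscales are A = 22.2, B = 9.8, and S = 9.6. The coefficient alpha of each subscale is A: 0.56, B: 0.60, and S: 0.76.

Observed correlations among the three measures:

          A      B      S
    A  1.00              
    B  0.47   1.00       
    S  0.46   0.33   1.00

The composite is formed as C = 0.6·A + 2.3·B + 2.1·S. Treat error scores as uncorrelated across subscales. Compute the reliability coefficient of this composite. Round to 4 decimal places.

0.8028

Var(C) = 0.6²·22.2² + 2.3²·9.8² + 2.1²·9.6² + 2·[1.38·22.2·9.8·0.47 + 1.26·22.2·9.6·0.46 + 4.83·9.8·9.6·0.33] = 1091.9 + 829.176 = 1921.08.
Under uncorrelated errors the observed covariances equal the true-score covariances, so only the own-variance terms attenuate.
True-score variance = [0.6²·22.2²·0.56 + 2.3²·9.8²·0.60 + 2.1²·9.6²·0.76] + 829.176 = 713.071 + 829.176 = 1542.25.
Reliability = 1542.25 / 1921.08 = 0.8028.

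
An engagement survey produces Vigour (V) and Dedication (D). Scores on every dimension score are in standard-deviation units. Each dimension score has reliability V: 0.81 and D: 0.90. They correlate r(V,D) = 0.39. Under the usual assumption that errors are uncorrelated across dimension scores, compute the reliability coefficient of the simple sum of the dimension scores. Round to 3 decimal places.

0.896

Var(V+D) = 2 + 2·[0.39] = 2 + 0.78 = 2.78.
With uncorrelated errors the cross-covariances are all true-score covariance, so they carry over unchanged; only the diagonal terms shrink to ρᵢσᵢ².
True-score variance = [0.81 + 0.90] + 0.78 = 1.71 + 0.78 = 2.49.
Reliability = 2.49 / 2.78 = 0.896.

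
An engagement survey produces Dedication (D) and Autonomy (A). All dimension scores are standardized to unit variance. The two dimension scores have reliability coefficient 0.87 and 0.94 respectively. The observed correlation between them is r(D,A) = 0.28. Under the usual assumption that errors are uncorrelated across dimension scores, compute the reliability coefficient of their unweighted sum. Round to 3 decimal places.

Var(D+A) = 2 + 2·[0.28] = 2 + 0.56 = 2.56.
Because errors are independent across components, Cov(Tᵢ,Tⱼ) = Cov(Xᵢ,Xⱼ); the off-diagonal part of the true-score variance is the same as above.
True-score variance = [0.87 + 0.94] + 0.56 = 1.81 + 0.56 = 2.37.
Reliability = 2.37 / 2.56 = 0.926.

0.926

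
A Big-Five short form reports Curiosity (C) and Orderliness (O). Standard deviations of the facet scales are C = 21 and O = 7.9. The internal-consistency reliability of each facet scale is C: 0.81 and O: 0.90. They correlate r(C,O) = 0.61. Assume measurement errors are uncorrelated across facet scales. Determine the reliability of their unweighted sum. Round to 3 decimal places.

Var(C+O) = 21² + 7.9² + 2·[21·7.9·0.61] = 503.41 + 202.398 = 705.808.
With uncorrelated errors the cross-covariances are all true-score covariance, so they carry over unchanged; only the diagonal terms shrink to ρᵢσᵢ².
True-score variance = [21²·0.81 + 7.9²·0.90] + 202.398 = 413.379 + 202.398 = 615.777.
Reliability = 615.777 / 705.808 = 0.872.

0.872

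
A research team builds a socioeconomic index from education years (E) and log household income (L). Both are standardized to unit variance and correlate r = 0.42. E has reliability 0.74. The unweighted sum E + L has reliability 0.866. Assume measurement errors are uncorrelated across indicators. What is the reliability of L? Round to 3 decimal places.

Var(E+L) = 2 + 2·0.42 = 2.840.
True-score variance = ρ_E + ρ_L + 2·0.42, so 0.866 = (0.74 + ρ_L + 0.84) / 2.840.
ρ_L = 0.866·2.840 − 0.74 − 0.84 = 0.879.

0.879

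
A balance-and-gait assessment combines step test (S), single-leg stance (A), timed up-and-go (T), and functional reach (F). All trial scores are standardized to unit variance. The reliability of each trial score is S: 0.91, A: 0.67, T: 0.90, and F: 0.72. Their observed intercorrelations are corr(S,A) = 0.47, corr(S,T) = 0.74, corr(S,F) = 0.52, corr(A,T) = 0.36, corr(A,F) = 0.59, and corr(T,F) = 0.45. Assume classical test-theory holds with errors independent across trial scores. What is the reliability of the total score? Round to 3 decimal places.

Var(S+A+T+F) = 4 + 2·[0.47 + 0.74 + 0.52 + 0.36 + 0.59 + 0.45] = 4 + 6.26 = 10.26.
With uncorrelated errors the cross-covariances are all true-score covariance, so they carry over unchanged; only the diagonal terms shrink to ρᵢσᵢ².
True-score variance = [0.91 + 0.67 + 0.90 + 0.72] + 6.26 = 3.2 + 6.26 = 9.46.
Reliability = 9.46 / 10.26 = 0.922.

0.922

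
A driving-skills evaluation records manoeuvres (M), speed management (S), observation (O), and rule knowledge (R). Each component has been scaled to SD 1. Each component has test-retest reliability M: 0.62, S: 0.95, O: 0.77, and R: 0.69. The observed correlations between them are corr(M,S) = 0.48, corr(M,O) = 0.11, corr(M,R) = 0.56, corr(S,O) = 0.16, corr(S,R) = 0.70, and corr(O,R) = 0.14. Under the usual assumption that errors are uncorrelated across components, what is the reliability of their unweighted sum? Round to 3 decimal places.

Var(M+S+O+R) = 4 + 2·[0.48 + 0.11 + 0.56 + 0.16 + 0.70 + 0.14] = 4 + 4.3 = 8.3.
Under uncorrelated errors the observed covariances equal the true-score covariances, so only the own-variance terms attenuate.
True-score variance = [0.62 + 0.95 + 0.77 + 0.69] + 4.3 = 3.03 + 4.3 = 7.33.
Reliability = 7.33 / 8.3 = 0.883.

0.883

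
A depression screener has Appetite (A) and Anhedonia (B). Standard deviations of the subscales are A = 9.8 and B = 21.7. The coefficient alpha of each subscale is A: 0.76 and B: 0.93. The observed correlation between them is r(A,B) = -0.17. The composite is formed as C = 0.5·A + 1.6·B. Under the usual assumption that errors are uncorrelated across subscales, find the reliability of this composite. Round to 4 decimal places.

0.9231

Var(C) = 0.5²·9.8² + 1.6²·21.7² + 2·[0.8·9.8·21.7·(-0.17)] = 1229.49 − 57.8435 = 1171.64.
With uncorrelated errors the cross-covariances are all true-score covariance, so they carry over unchanged; only the diagonal terms shrink to ρᵢσᵢ².
True-score variance = [0.5²·9.8²·0.76 + 1.6²·21.7²·0.93] − 57.8435 = 1139.34 − 57.8435 = 1081.5.
Reliability = 1081.5 / 1171.64 = 0.9231.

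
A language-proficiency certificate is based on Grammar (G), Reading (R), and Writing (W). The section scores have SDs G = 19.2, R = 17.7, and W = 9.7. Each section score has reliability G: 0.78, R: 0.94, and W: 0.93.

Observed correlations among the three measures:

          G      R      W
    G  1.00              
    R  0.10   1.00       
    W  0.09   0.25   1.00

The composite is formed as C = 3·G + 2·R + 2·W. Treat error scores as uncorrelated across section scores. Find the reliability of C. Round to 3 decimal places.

0.859

Var(C) = 3²·19.2² + 2²·17.7² + 2²·9.7² + 2·[6·19.2·17.7·0.10 + 6·19.2·9.7·0.09 + 4·17.7·9.7·0.25] = 4947.28 + 952.327 = 5899.61.
Because errors are independent across components, Cov(Tᵢ,Tⱼ) = Cov(Xᵢ,Xⱼ); the off-diagonal part of the true-score variance is the same as above.
True-score variance = [3²·19.2²·0.78 + 2²·17.7²·0.94 + 2²·9.7²·0.93] + 952.327 = 4115.84 + 952.327 = 5068.17.
Reliability = 5068.17 / 5899.61 = 0.859.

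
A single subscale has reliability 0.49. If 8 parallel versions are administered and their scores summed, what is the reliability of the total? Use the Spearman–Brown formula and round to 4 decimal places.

0.8849

ρ_k = kρ / (1 + (k−1)ρ) = 8·0.49 / (1 + 7·0.49) = 3.920 / 4.430 = 0.8849.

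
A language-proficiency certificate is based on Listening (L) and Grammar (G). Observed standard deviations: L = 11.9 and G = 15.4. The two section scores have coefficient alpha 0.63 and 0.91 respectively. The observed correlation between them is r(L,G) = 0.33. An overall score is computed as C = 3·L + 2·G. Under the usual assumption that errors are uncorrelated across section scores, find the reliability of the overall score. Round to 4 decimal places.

Var(C) = 3²·11.9² + 2²·15.4² + 2·[6·11.9·15.4·0.33] = 2223.13 + 725.71 = 2948.84.
Because errors are independent across components, Cov(Tᵢ,Tⱼ) = Cov(Xᵢ,Xⱼ); the off-diagonal part of the true-score variance is the same as above.
True-score variance = [3²·11.9²·0.63 + 2²·15.4²·0.91] + 725.71 = 1666.19 + 725.71 = 2391.9.
Reliability = 2391.9 / 2948.84 = 0.8111.

0.8111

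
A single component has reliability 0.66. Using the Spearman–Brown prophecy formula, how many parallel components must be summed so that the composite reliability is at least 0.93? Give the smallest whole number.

k ≥ ρ*(1−ρ₁)/(ρ₁(1−ρ*)) = 0.93·0.34 / (0.66·0.07) = 6.844.
Smallest integer k = 7.

7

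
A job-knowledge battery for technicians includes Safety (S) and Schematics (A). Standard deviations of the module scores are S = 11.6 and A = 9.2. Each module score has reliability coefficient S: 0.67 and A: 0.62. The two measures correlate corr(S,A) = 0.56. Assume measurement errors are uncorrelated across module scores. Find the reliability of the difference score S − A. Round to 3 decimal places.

0.232

Var(S−A) = 11.6² + 9.2² − 2·11.6·9.2·0.56 = 219.2 − 119.526 = 99.6736.
With uncorrelated errors the cross-covariances are all true-score covariance, so they carry over unchanged; only the diagonal terms shrink to ρᵢσᵢ².
True-score variance = [11.6²·0.67 + 9.2²·0.62] − 119.526 = 142.632 − 119.526 = 23.1056.
Reliability = 23.1056 / 99.6736 = 0.232.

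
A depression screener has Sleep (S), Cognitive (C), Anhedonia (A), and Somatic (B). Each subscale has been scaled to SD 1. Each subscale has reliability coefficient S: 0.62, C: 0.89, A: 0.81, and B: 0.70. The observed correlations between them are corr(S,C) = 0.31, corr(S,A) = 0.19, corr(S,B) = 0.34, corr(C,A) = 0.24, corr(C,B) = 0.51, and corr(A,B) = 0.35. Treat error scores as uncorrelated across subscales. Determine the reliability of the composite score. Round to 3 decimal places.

0.876

Var(S+C+A+B) = 4 + 2·[0.31 + 0.19 + 0.34 + 0.24 + 0.51 + 0.35] = 4 + 3.88 = 7.88.
Under uncorrelated errors the observed covariances equal the true-score covariances, so only the own-variance terms attenuate.
True-score variance = [0.62 + 0.89 + 0.81 + 0.70] + 3.88 = 3.02 + 3.88 = 6.9.
Reliability = 6.9 / 7.88 = 0.876.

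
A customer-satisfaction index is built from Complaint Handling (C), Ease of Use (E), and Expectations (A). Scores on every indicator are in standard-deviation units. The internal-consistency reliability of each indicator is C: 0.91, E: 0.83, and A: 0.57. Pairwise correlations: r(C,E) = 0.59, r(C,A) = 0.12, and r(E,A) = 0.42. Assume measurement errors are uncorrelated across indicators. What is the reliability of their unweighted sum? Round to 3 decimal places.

0.869

Var(C+E+A) = 3 + 2·[0.59 + 0.12 + 0.42] = 3 + 2.26 = 5.26.
Under uncorrelated errors the observed covariances equal the true-score covariances, so only the own-variance terms attenuate.
True-score variance = [0.91 + 0.83 + 0.57] + 2.26 = 2.31 + 2.26 = 4.57.
Reliability = 4.57 / 5.26 = 0.869.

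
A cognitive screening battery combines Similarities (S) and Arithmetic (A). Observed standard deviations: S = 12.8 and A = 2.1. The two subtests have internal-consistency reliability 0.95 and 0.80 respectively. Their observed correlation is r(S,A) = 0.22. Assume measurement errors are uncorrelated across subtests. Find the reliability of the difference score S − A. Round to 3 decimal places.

0.942

Var(S−A) = 12.8² + 2.1² − 2·12.8·2.1·0.22 = 168.25 − 11.8272 = 156.423.
Under uncorrelated errors the observed covariances equal the true-score covariances, so only the own-variance terms attenuate.
True-score variance = [12.8²·0.95 + 2.1²·0.80] − 11.8272 = 159.176 − 11.8272 = 147.349.
Reliability = 147.349 / 156.423 = 0.942.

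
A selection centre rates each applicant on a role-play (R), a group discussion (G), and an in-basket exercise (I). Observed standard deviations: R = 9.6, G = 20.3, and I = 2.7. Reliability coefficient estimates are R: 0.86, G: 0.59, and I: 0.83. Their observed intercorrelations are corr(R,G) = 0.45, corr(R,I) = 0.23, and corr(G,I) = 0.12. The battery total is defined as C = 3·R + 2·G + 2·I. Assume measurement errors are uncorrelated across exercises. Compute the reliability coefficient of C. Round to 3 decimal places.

Var(C) = 3²·9.6² + 2²·20.3² + 2²·2.7² + 2·[6·9.6·20.3·0.45 + 6·9.6·2.7·0.23 + 4·20.3·2.7·0.12] = 2506.96 + 1176.51 = 3683.47.
Under uncorrelated errors the observed covariances equal the true-score covariances, so only the own-variance terms attenuate.
True-score variance = [3²·9.6²·0.86 + 2²·20.3²·0.59 + 2²·2.7²·0.83] + 1176.51 = 1710.05 + 1176.51 = 2886.56.
Reliability = 2886.56 / 3683.47 = 0.784.

0.784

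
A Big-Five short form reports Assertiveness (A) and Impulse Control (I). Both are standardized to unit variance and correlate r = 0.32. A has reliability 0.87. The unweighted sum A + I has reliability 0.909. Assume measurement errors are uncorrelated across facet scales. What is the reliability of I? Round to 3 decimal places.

0.890

Var(A+I) = 2 + 2·0.32 = 2.640.
True-score variance = ρ_A + ρ_I + 2·0.32, so 0.909 = (0.87 + ρ_I + 0.64) / 2.640.
ρ_I = 0.909·2.640 − 0.87 − 0.64 = 0.890.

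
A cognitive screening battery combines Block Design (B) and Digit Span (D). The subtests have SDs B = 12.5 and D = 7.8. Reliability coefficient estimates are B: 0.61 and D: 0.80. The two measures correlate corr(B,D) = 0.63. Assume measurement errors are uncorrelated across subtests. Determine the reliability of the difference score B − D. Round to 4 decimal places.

0.2243

Var(B−D) = 12.5² + 7.8² − 2·12.5·7.8·0.63 = 217.09 − 122.85 = 94.24.
Under uncorrelated errors the observed covariances equal the true-score covariances, so only the own-variance terms attenuate.
True-score variance = [12.5²·0.61 + 7.8²·0.80] − 122.85 = 143.984 − 122.85 = 21.1345.
Reliability = 21.1345 / 94.24 = 0.2243.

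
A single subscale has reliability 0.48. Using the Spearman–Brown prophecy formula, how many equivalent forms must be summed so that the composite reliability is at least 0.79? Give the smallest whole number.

k ≥ ρ*(1−ρ₁)/(ρ₁(1−ρ*)) = 0.79·0.52 / (0.48·0.21) = 4.075.
Smallest integer k = 5.

5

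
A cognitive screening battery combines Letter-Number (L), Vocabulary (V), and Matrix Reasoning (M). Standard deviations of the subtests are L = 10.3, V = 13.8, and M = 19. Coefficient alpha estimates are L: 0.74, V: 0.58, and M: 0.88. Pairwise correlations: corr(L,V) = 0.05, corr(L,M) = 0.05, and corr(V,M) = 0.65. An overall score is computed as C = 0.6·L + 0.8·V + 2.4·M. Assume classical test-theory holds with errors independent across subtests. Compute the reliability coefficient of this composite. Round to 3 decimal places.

Var(C) = 0.6²·10.3² + 0.8²·13.8² + 2.4²·19² + 2·[0.48·10.3·13.8·0.05 + 1.44·10.3·19·0.05 + 1.92·13.8·19·0.65] = 2239.43 + 689.455 = 2928.89.
With uncorrelated errors the cross-covariances are all true-score covariance, so they carry over unchanged; only the diagonal terms shrink to ρᵢσᵢ².
True-score variance = [0.6²·10.3²·0.74 + 0.8²·13.8²·0.58 + 2.4²·19²·0.88] + 689.455 = 1928.79 + 689.455 = 2618.25.
Reliability = 2618.25 / 2928.89 = 0.894.

0.894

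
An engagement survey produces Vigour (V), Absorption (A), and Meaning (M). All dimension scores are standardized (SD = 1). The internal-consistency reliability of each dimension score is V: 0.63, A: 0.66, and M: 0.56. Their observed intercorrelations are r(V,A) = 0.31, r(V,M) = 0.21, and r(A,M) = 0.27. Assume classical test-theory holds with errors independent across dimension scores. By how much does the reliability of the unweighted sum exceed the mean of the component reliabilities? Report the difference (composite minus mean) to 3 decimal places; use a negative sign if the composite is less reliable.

Var(sum) = 3 + 1.58 = 4.58; true-score variance = 1.85 + 1.58 = 3.43; composite reliability = 0.7489.
Mean component reliability = 0.6167.
Difference = 0.7489 − 0.6167 = 0.132.

0.132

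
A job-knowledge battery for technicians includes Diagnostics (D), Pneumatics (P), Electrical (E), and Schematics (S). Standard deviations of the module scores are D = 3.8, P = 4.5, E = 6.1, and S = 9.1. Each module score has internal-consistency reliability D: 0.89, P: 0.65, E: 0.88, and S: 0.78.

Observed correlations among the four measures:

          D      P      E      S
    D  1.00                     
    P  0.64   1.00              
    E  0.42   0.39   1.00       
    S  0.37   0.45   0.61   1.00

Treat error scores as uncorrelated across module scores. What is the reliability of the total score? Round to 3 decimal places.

Var(D+P+E+S) = 3.8² + 4.5² + 6.1² + 9.1² + 2·[3.8·4.5·0.64 + 3.8·6.1·0.42 + 3.8·9.1·0.37 + 4.5·6.1·0.39 + 4.5·9.1·0.45 + 6.1·9.1·0.61] = 154.71 + 192.937 = 347.647.
Because errors are independent across components, Cov(Tᵢ,Tⱼ) = Cov(Xᵢ,Xⱼ); the off-diagonal part of the true-score variance is the same as above.
True-score variance = [3.8²·0.89 + 4.5²·0.65 + 6.1²·0.88 + 9.1²·0.78] + 192.937 = 123.351 + 192.937 = 316.287.
Reliability = 316.287 / 347.647 = 0.910.

0.910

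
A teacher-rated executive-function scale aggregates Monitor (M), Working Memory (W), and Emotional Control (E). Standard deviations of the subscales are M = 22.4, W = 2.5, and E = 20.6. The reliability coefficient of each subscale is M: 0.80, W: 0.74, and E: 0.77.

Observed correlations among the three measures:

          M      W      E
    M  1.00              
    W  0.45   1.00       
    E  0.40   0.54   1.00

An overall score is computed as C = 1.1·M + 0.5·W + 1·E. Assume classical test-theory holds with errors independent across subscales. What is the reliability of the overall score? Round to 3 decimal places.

0.853

Var(C) = 1.1²·22.4² + 0.5²·2.5² + 20.6² + 2·[0.55·22.4·2.5·0.45 + 1.1·22.4·20.6·0.40 + 0.5·2.5·20.6·0.54] = 1033.05 + 461.597 = 1494.65.
Because errors are independent across components, Cov(Tᵢ,Tⱼ) = Cov(Xᵢ,Xⱼ); the off-diagonal part of the true-score variance is the same as above.
True-score variance = [1.1²·22.4²·0.80 + 0.5²·2.5²·0.74 + 20.6²·0.77] + 461.597 = 813.617 + 461.597 = 1275.21.
Reliability = 1275.21 / 1494.65 = 0.853.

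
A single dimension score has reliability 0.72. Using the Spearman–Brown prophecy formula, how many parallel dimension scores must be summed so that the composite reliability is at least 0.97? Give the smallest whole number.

13

k ≥ ρ*(1−ρ₁)/(ρ₁(1−ρ*)) = 0.97·0.28 / (0.72·0.03) = 12.574.
Smallest integer k = 13.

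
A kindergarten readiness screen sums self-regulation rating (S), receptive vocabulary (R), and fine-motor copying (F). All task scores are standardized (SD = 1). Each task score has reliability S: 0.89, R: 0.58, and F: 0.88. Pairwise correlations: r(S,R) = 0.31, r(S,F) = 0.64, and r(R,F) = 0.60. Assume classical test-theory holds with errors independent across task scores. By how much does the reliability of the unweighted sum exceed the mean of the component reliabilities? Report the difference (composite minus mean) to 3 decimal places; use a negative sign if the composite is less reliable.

Var(sum) = 3 + 3.1 = 6.1; true-score variance = 2.35 + 3.1 = 5.45; composite reliability = 0.8934.
Mean component reliability = 0.7833.
Difference = 0.8934 − 0.7833 = 0.110.

0.110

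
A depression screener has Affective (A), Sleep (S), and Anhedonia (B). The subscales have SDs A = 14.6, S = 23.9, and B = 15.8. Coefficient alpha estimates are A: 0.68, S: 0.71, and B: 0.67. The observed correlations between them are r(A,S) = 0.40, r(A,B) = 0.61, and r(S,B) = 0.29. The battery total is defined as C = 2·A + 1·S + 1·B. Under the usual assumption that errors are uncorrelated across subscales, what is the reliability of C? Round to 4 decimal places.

Var(C) = 2²·14.6² + 23.9² + 15.8² + 2·[2·14.6·23.9·0.40 + 2·14.6·15.8·0.61 + 23.9·15.8·0.29] = 1673.49 + 1340.18 = 3013.67.
Because errors are independent across components, Cov(Tᵢ,Tⱼ) = Cov(Xᵢ,Xⱼ); the off-diagonal part of the true-score variance is the same as above.
True-score variance = [2²·14.6²·0.68 + 23.9²·0.71 + 15.8²·0.67] + 1340.18 = 1152.61 + 1340.18 = 2492.8.
Reliability = 2492.8 / 3013.67 = 0.8272.

0.8272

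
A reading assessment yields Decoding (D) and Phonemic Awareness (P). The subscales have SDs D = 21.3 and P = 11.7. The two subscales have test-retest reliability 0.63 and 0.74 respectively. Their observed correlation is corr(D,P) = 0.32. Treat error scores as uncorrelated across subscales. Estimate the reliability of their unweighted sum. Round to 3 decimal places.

Var(D+P) = 21.3² + 11.7² + 2·[21.3·11.7·0.32] = 590.58 + 159.494 = 750.074.
Because errors are independent across components, Cov(Tᵢ,Tⱼ) = Cov(Xᵢ,Xⱼ); the off-diagonal part of the true-score variance is the same as above.
True-score variance = [21.3²·0.63 + 11.7²·0.74] + 159.494 = 387.123 + 159.494 = 546.618.
Reliability = 546.618 / 750.074 = 0.729.

0.729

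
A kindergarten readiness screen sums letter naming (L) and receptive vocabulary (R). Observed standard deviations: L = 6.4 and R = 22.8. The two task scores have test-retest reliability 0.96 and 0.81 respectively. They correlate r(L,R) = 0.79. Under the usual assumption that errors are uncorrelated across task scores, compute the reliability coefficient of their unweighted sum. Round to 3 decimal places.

0.873

Var(L+R) = 6.4² + 22.8² + 2·[6.4·22.8·0.79] = 560.8 + 230.554 = 791.354.
Under uncorrelated errors the observed covariances equal the true-score covariances, so only the own-variance terms attenuate.
True-score variance = [6.4²·0.96 + 22.8²·0.81] + 230.554 = 460.392 + 230.554 = 690.946.
Reliability = 690.946 / 791.354 = 0.873.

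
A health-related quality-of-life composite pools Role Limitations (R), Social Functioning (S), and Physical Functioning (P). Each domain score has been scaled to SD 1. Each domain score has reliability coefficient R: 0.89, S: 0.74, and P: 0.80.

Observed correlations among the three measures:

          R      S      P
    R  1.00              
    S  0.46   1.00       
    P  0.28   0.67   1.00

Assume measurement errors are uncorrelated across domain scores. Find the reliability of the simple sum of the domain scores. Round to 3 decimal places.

0.902

Var(R+S+P) = 3 + 2·[0.46 + 0.28 + 0.67] = 3 + 2.82 = 5.82.
Under uncorrelated errors the observed covariances equal the true-score covariances, so only the own-variance terms attenuate.
True-score variance = [0.89 + 0.74 + 0.80] + 2.82 = 2.43 + 2.82 = 5.25.
Reliability = 5.25 / 5.82 = 0.902.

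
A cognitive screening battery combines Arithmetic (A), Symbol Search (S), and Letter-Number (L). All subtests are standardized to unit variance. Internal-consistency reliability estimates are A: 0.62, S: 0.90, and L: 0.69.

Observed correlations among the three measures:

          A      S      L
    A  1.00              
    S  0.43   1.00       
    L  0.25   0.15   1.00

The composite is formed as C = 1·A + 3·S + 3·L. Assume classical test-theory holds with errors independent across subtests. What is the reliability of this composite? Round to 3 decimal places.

Var(C) = 1 + 3² + 3² + 2·[3·0.43 + 3·0.25 + 9·0.15] = 19 + 6.78 = 25.78.
Because errors are independent across components, Cov(Tᵢ,Tⱼ) = Cov(Xᵢ,Xⱼ); the off-diagonal part of the true-score variance is the same as above.
True-score variance = [0.62 + 3²·0.90 + 3²·0.69] + 6.78 = 14.93 + 6.78 = 21.71.
Reliability = 21.71 / 25.78 = 0.842.

0.842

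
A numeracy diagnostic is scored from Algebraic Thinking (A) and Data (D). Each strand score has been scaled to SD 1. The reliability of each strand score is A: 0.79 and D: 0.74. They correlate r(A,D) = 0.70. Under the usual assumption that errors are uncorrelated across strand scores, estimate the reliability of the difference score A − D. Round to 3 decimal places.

0.217

Var(A−D) = 1 + 1 − 2·0.70 = 2 − 1.4 = 0.6.
Under uncorrelated errors the observed covariances equal the true-score covariances, so only the own-variance terms attenuate.
True-score variance = [0.79 + 0.74] − 1.4 = 1.53 − 1.4 = 0.13.
Reliability = 0.13 / 0.6 = 0.217.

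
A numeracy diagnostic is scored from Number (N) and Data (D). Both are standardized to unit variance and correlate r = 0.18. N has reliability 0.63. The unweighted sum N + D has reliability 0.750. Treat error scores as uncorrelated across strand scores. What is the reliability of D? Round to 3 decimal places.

Var(N+D) = 2 + 2·0.18 = 2.360.
True-score variance = ρ_N + ρ_D + 2·0.18, so 0.750 = (0.63 + ρ_D + 0.36) / 2.360.
ρ_D = 0.750·2.360 − 0.63 − 0.36 = 0.780.

0.780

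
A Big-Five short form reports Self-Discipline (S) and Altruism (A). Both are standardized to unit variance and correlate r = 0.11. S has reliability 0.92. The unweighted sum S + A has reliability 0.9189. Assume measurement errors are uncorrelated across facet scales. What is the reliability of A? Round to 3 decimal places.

0.900

Var(S+A) = 2 + 2·0.11 = 2.220.
True-score variance = ρ_S + ρ_A + 2·0.11, so 0.9189 = (0.92 + ρ_A + 0.22) / 2.220.
ρ_A = 0.9189·2.220 − 0.92 − 0.22 = 0.900.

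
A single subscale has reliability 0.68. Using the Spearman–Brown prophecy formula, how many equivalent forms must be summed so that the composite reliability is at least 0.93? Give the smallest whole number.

k ≥ ρ*(1−ρ₁)/(ρ₁(1−ρ*)) = 0.93·0.32 / (0.68·0.07) = 6.252.
Smallest integer k = 7.

7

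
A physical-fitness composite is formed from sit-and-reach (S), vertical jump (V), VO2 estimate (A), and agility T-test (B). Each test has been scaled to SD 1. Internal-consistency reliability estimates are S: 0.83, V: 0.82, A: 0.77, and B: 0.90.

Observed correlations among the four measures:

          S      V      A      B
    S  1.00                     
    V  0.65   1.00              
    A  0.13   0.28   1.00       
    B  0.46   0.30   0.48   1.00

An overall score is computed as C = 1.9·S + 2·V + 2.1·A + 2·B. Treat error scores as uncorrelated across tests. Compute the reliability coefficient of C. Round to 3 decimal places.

0.920

Var(C) = 1.9² + 2² + 2.1² + 2² + 2·[3.8·0.65 + 3.99·0.13 + 3.8·0.46 + 4.2·0.28 + 4·0.30 + 4.2·0.48] = 16.02 + 18.2574 = 34.2774.
Because errors are independent across components, Cov(Tᵢ,Tⱼ) = Cov(Xᵢ,Xⱼ); the off-diagonal part of the true-score variance is the same as above.
True-score variance = [1.9²·0.83 + 2²·0.82 + 2.1²·0.77 + 2²·0.90] + 18.2574 = 13.272 + 18.2574 = 31.5294.
Reliability = 31.5294 / 34.2774 = 0.920.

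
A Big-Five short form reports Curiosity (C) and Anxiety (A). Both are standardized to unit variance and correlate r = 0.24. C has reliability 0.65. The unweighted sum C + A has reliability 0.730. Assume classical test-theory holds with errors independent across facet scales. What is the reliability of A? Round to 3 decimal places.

0.680

Var(C+A) = 2 + 2·0.24 = 2.480.
True-score variance = ρ_C + ρ_A + 2·0.24, so 0.730 = (0.65 + ρ_A + 0.48) / 2.480.
ρ_A = 0.730·2.480 − 0.65 − 0.48 = 0.680.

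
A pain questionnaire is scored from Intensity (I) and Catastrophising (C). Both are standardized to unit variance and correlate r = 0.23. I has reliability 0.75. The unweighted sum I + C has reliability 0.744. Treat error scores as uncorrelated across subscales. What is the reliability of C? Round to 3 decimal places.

Var(I+C) = 2 + 2·0.23 = 2.460.
True-score variance = ρ_I + ρ_C + 2·0.23, so 0.744 = (0.75 + ρ_C + 0.46) / 2.460.
ρ_C = 0.744·2.460 − 0.75 − 0.46 = 0.620.

0.620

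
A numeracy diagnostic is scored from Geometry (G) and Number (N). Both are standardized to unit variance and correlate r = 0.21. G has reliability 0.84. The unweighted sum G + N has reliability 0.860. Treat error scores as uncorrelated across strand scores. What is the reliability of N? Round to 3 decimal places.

0.821

Var(G+N) = 2 + 2·0.21 = 2.420.
True-score variance = ρ_G + ρ_N + 2·0.21, so 0.860 = (0.84 + ρ_N + 0.42) / 2.420.
ρ_N = 0.860·2.420 − 0.84 − 0.42 = 0.821.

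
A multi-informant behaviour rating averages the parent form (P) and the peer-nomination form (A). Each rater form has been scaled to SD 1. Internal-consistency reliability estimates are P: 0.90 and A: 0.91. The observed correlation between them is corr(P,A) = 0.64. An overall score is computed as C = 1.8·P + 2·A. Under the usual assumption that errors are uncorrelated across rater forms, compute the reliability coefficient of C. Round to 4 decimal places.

0.9423

Var(C) = 1.8² + 2² + 2·[3.6·0.64] = 7.24 + 4.608 = 11.848.
With uncorrelated errors the cross-covariances are all true-score covariance, so they carry over unchanged; only the diagonal terms shrink to ρᵢσᵢ².
True-score variance = [1.8²·0.90 + 2²·0.91] + 4.608 = 6.556 + 4.608 = 11.164.
Reliability = 11.164 / 11.848 = 0.9423.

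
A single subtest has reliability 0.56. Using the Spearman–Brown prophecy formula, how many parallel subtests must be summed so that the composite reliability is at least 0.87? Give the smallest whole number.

6

k ≥ ρ*(1−ρ₁)/(ρ₁(1−ρ*)) = 0.87·0.44 / (0.56·0.13) = 5.258.
Smallest integer k = 6.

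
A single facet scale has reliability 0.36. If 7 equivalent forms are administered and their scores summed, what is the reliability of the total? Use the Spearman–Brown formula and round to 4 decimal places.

0.7975

ρ_k = kρ / (1 + (k−1)ρ) = 7·0.36 / (1 + 6·0.36) = 2.520 / 3.160 = 0.7975.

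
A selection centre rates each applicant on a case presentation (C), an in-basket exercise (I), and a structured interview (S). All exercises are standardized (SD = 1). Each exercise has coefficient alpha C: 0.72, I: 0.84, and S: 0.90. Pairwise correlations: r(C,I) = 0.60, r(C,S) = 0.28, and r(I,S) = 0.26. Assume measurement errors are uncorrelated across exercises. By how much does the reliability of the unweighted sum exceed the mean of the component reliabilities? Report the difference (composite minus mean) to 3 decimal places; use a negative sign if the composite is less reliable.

0.078

Var(sum) = 3 + 2.28 = 5.28; true-score variance = 2.46 + 2.28 = 4.74; composite reliability = 0.8977.
Mean component reliability = 0.8200.
Difference = 0.8977 − 0.8200 = 0.078.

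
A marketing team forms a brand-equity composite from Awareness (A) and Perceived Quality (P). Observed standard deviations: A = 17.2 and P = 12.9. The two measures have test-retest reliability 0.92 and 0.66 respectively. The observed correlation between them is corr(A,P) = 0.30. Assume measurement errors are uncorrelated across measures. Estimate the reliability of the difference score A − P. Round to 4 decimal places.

Var(A−P) = 17.2² + 12.9² − 2·17.2·12.9·0.30 = 462.25 − 133.128 = 329.122.
Because errors are independent across components, Cov(Tᵢ,Tⱼ) = Cov(Xᵢ,Xⱼ); the off-diagonal part of the true-score variance is the same as above.
True-score variance = [17.2²·0.92 + 12.9²·0.66] − 133.128 = 382.003 − 133.128 = 248.875.
Reliability = 248.875 / 329.122 = 0.7562.

0.7562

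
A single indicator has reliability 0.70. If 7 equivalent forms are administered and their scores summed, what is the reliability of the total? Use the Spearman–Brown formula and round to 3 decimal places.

0.942

ρ_k = kρ / (1 + (k−1)ρ) = 7·0.70 / (1 + 6·0.70) = 4.900 / 5.200 = 0.942.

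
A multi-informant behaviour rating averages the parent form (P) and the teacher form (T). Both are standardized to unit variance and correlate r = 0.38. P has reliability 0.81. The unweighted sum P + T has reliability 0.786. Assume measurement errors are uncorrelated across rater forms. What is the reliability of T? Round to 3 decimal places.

Var(P+T) = 2 + 2·0.38 = 2.760.
True-score variance = ρ_P + ρ_T + 2·0.38, so 0.786 = (0.81 + ρ_T + 0.76) / 2.760.
ρ_T = 0.786·2.760 − 0.81 − 0.76 = 0.599.

0.599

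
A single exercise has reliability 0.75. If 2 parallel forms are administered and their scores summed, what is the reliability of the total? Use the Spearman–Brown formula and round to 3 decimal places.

0.857

ρ_k = kρ / (1 + (k−1)ρ) = 2·0.75 / (1 + 1·0.75) = 1.500 / 1.750 = 0.857.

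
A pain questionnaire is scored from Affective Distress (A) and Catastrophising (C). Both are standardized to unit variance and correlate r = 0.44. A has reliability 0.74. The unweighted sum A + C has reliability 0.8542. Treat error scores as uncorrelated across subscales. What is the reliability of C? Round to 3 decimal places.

Var(A+C) = 2 + 2·0.44 = 2.880.
True-score variance = ρ_A + ρ_C + 2·0.44, so 0.8542 = (0.74 + ρ_C + 0.88) / 2.880.
ρ_C = 0.8542·2.880 − 0.74 − 0.88 = 0.840.

0.840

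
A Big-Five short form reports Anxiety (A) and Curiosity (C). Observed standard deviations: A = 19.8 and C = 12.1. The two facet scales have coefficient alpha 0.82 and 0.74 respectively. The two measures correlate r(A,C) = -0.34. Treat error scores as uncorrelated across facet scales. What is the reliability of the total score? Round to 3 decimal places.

Var(A+C) = 19.8² + 12.1² + 2·[19.8·12.1·(-0.34)] = 538.45 − 162.914 = 375.536.
Under uncorrelated errors the observed covariances equal the true-score covariances, so only the own-variance terms attenuate.
True-score variance = [19.8²·0.82 + 12.1²·0.74] − 162.914 = 429.816 − 162.914 = 266.902.
Reliability = 266.902 / 375.536 = 0.711.

0.711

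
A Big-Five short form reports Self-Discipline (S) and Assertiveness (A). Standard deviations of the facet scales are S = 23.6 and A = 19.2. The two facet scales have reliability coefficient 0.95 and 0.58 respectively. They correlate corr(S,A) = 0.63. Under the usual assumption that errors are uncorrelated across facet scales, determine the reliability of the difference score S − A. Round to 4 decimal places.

Var(S−A) = 23.6² + 19.2² − 2·23.6·19.2·0.63 = 925.6 − 570.931 = 354.669.
With uncorrelated errors the cross-covariances are all true-score covariance, so they carry over unchanged; only the diagonal terms shrink to ρᵢσᵢ².
True-score variance = [23.6²·0.95 + 19.2²·0.58] − 570.931 = 742.923 − 570.931 = 171.992.
Reliability = 171.992 / 354.669 = 0.4849.

0.4849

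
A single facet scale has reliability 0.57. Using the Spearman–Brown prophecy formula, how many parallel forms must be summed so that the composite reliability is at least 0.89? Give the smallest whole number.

7

k ≥ ρ*(1−ρ₁)/(ρ₁(1−ρ*)) = 0.89·0.43 / (0.57·0.11) = 6.104.
Smallest integer k = 7.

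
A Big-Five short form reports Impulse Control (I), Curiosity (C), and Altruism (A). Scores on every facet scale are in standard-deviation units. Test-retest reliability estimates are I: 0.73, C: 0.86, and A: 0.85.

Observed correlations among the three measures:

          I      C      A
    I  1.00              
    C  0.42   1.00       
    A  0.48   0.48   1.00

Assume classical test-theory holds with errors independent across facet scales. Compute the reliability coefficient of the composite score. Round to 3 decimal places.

Var(I+C+A) = 3 + 2·[0.42 + 0.48 + 0.48] = 3 + 2.76 = 5.76.
Under uncorrelated errors the observed covariances equal the true-score covariances, so only the own-variance terms attenuate.
True-score variance = [0.73 + 0.86 + 0.85] + 2.76 = 2.44 + 2.76 = 5.2.
Reliability = 5.2 / 5.76 = 0.903.

0.903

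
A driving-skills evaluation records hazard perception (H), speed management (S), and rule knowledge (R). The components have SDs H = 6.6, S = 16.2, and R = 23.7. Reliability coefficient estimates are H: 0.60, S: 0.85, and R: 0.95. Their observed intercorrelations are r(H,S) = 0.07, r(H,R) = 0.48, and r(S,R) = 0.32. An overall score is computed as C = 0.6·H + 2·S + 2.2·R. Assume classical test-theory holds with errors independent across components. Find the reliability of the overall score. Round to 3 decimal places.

0.941

Var(C) = 0.6²·6.6² + 2²·16.2² + 2.2²·23.7² + 2·[1.2·6.6·16.2·0.07 + 1.32·6.6·23.7·0.48 + 4.4·16.2·23.7·0.32] = 3784.02 + 1297.35 = 5081.37.
Under uncorrelated errors the observed covariances equal the true-score covariances, so only the own-variance terms attenuate.
True-score variance = [0.6²·6.6²·0.60 + 2²·16.2²·0.85 + 2.2²·23.7²·0.95] + 1297.35 = 3484.36 + 1297.35 = 4781.71.
Reliability = 4781.71 / 5081.37 = 0.941.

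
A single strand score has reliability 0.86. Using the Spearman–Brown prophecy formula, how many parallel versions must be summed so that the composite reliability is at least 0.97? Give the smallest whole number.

k ≥ ρ*(1−ρ₁)/(ρ₁(1−ρ*)) = 0.97·0.14 / (0.86·0.03) = 5.264.
Smallest integer k = 6.

6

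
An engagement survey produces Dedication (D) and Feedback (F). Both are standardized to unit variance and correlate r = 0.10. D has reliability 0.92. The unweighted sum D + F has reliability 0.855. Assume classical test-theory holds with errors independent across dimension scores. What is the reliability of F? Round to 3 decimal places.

0.761

Var(D+F) = 2 + 2·0.10 = 2.200.
True-score variance = ρ_D + ρ_F + 2·0.10, so 0.855 = (0.92 + ρ_F + 0.20) / 2.200.
ρ_F = 0.855·2.200 − 0.92 − 0.20 = 0.761.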